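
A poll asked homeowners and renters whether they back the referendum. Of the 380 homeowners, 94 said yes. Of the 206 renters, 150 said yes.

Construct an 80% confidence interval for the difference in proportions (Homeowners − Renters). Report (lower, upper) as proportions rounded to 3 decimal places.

(-0.530, -0.432)

Sample proportions: 94/380 = 0.2474, 150/206 = 0.7282.
Each SE is √(p̂(1−p̂)/n): √(0.2474·0.7526/380) = 0.02214 and √(0.7282·0.2718/206) = 0.03100.
SE(p̂₁ − p̂₂) = √(SE₁² + SE₂²) = √(0.0004901796 + 0.000961) = 0.03809, since the two samples are independent.
At 80% confidence z* = 1.282; margin = 1.282 × 0.03809 = 0.04883.
The difference is 0.2474 − 0.7282 = -0.4808, so the interval is -0.4808 ± 0.04883 = (-0.530, -0.432).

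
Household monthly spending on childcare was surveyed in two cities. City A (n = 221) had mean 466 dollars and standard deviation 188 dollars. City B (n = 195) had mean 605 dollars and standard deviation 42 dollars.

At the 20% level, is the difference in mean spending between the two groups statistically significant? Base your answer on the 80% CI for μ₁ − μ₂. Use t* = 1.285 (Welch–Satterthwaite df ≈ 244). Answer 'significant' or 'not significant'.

significant

Per-group SEs: s₁/√n₁ = 188/√221 = 12.6462, s₂/√n₂ = 42/√195 = 3.0077.
Unpooled SE of the difference: √(159.92637444 + 9.04625929) = 12.9989.
Margin of error = t* · SE = 1.285 × 12.9989 = 16.7036.
x̄₁ − x̄₂ = 466 − 605 = -139.0000.
CI: -139.0000 ± 16.7036 = (-155.7036, -122.2964).
The interval (-155.7036, -122.2964) does not contain 0, so the difference is significant.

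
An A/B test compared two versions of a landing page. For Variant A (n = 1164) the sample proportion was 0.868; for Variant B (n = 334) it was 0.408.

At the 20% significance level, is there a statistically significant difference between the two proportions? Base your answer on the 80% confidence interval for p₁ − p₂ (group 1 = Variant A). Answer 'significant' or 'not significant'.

significant

Each SE is √(p̂(1−p̂)/n): √(0.8680·0.1320/1164) = 0.00992 and √(0.4080·0.5920/334) = 0.02689.
SE(p̂₁ − p̂₂) = √(SE₁² + SE₂²) = √(0.0000984064 + 0.0007230721) = 0.02866, since the two samples are independent.
At 80% confidence z* = 1.282; margin = 1.282 × 0.02866 = 0.03674.
The difference is 0.8680 − 0.4080 = 0.4600, so the interval is 0.4600 ± 0.03674 = (0.42326, 0.49674).
The interval (0.42326, 0.49674) does not contain 0, so the difference is significant.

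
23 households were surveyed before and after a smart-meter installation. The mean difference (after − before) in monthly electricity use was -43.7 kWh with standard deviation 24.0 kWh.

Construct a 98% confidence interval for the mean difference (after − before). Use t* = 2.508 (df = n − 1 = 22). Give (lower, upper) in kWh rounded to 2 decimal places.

Paired design: SE = s_d/√n = 24.0/√23 = 5.0043.
t* = 2.508; margin of error = 2.508 × 5.0043 = 12.5508.
-43.7 ± 12.5508 → (-56.25, -31.15).

(-56.25, -31.15)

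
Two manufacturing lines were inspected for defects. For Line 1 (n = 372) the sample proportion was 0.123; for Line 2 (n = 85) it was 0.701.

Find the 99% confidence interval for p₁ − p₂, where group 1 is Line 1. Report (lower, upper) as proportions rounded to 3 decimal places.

The two standard errors are √(0.1230×0.8770/372) = 0.01703 and √(0.7010×0.2990/85) = 0.04966.
Because the samples are independent, SE_diff = √(0.01703² + 0.04966²) = 0.05250.
Using z* = 2.576 for 99%, ME = 2.576 × 0.05250 = 0.13524.
p̂₁ − p̂₂ = -0.5780; interval -0.5780 ± 0.13524 gives (-0.713, -0.443).

(-0.713, -0.443)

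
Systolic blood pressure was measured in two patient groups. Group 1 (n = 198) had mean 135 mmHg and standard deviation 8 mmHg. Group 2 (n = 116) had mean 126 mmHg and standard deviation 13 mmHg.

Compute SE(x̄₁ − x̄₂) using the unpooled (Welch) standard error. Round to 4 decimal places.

1.3342

Standard errors of each mean: 8/√198 = 0.5685 and 13/√116 = 1.2070.
SE(x̄₁ − x̄₂) = √(0.5685² + 1.2070²) = 1.3342 for independent samples with unequal variances.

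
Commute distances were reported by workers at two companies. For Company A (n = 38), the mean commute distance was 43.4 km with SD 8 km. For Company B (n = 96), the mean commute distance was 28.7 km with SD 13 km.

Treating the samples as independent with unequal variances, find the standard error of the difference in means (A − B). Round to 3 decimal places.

1.856

SE₁ = s₁/√n₁ = 8/√38 = 1.2978; SE₂ = 13/√96 = 1.3268.
Independent samples, unequal variances: SE_diff = √(SE₁² + SE₂²) = √(1.68428484 + 1.76039824) = 1.8560.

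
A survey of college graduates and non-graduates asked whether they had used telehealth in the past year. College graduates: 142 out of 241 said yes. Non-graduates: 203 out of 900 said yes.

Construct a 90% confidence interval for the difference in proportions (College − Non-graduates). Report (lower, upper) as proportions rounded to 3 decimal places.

Sample proportions: 142/241 = 0.5892, 203/900 = 0.2256.
Each SE is √(p̂(1−p̂)/n): √(0.5892·0.4108/241) = 0.03169 and √(0.2256·0.7744/900) = 0.01393.
SE(p̂₁ − p̂₂) = √(SE₁² + SE₂²) = √(0.0010042561 + 0.0001940449) = 0.03462, since the two samples are independent.
At 90% confidence z* = 1.645; margin = 1.645 × 0.03462 = 0.05695.
The difference is 0.5892 − 0.2256 = 0.3636, so the interval is 0.3636 ± 0.05695 = (0.307, 0.421).

(0.307, 0.421)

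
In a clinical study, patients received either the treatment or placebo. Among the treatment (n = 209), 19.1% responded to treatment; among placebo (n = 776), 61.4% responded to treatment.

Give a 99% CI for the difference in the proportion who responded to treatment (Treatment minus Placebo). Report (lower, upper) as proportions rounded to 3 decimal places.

(-0.506, -0.340)

The two standard errors are √(0.1910×0.8090/209) = 0.02719 and √(0.6140×0.3860/776) = 0.01748.
Because the samples are independent, SE_diff = √(0.02719² + 0.01748²) = 0.03232.
Using z* = 2.576 for 99%, ME = 2.576 × 0.03232 = 0.08326.
p̂₁ − p̂₂ = -0.4230; interval -0.4230 ± 0.08326 gives (-0.506, -0.340).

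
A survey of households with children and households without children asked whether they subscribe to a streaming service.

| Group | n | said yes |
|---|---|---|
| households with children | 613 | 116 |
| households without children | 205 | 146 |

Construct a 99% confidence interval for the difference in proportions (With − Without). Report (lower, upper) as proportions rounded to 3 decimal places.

(-0.614, -0.432)

Sample proportions: 116/613 = 0.1892, 146/205 = 0.7122.
Each SE is √(p̂(1−p̂)/n): √(0.1892·0.8108/613) = 0.01582 and √(0.7122·0.2878/205) = 0.03162.
SE(p̂₁ − p̂₂) = √(SE₁² + SE₂²) = √(0.0002502724 + 0.0009998244) = 0.03536, since the two samples are independent.
At 99% confidence z* = 2.576; margin = 2.576 × 0.03536 = 0.09109.
The difference is 0.1892 − 0.7122 = -0.5230, so the interval is -0.5230 ± 0.09109 = (-0.614, -0.432).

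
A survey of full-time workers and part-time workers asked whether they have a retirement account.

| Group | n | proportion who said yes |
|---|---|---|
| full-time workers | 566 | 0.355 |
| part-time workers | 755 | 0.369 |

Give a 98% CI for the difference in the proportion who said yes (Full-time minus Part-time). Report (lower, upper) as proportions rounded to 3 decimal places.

(-0.076, 0.048)

The two standard errors are √(0.3550×0.6450/566) = 0.02011 and √(0.3690×0.6310/755) = 0.01756.
Because the samples are independent, SE_diff = √(0.02011² + 0.01756²) = 0.02670.
Using z* = 2.326 for 98%, ME = 2.326 × 0.02670 = 0.06210.
p̂₁ − p̂₂ = -0.0140; interval -0.0140 ± 0.06210 gives (-0.076, 0.048).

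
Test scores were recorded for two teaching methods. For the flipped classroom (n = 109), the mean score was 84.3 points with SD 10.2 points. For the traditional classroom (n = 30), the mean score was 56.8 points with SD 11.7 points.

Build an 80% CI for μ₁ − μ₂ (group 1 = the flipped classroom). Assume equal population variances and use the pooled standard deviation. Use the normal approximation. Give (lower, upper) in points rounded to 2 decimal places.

s_p = √[((n₁−1)s₁² + (n₂−1)s₂²)/(n₁+n₂−2)] = √[(108·10.2² + 29·11.7²)/137] = 10.5354.
SE = 10.5354·√(1/109 + 1/30) = 2.1721.
With z* = 1.282, margin = 1.282 × 2.1721 = 2.7846.
x̄₁ − x̄₂ = 84.3 − 56.8 = 27.5000; interval 27.5000 ± 2.7846 = (24.72, 30.28).

(24.72, 30.28)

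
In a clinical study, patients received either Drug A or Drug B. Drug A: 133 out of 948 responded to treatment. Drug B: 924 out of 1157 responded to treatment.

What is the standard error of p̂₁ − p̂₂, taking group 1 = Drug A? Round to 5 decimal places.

Sample proportions: 133/948 = 0.1403, 924/1157 = 0.7986.
Each SE is √(p̂(1−p̂)/n): √(0.1403·0.8597/948) = 0.01128 and √(0.7986·0.2014/1157) = 0.01179.
SE(p̂₁ − p̂₂) = √(SE₁² + SE₂²) = √(0.0001272384 + 0.0001390041) = 0.01632, since the two samples are independent.

0.01632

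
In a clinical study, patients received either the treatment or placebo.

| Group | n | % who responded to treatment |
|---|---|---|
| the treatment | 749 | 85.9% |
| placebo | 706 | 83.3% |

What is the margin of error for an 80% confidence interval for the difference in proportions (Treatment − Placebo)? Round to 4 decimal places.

SE₁ = √(p̂₁(1−p̂₁)/n₁) = √(0.8590·0.1410/749) = 0.01272; SE₂ = √(0.8330·0.1670/706) = 0.01404.
Independent samples: SE of the difference = √(SE₁² + SE₂²) = √(0.0001617984 + 0.0001971216) = 0.01895.
z* for 80% confidence is 1.282, so the margin of error is 1.282 × 0.01895 = 0.02429.

0.0243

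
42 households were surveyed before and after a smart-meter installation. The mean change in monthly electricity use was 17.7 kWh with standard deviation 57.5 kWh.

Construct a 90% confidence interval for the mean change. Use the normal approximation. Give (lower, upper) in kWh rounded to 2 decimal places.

(3.10, 32.30)

Paired design: SE = s_d/√n = 57.5/√42 = 8.8724.
z* = 1.645; margin of error = 1.645 × 8.8724 = 14.5951.
17.7 ± 14.5951 → (3.10, 32.30).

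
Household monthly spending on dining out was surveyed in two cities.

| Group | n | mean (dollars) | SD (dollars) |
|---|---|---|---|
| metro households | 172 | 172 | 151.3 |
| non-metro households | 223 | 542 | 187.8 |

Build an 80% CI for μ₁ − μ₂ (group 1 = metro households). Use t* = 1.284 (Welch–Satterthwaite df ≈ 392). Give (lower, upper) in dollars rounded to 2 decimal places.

Per-group SEs: s₁/√n₁ = 151.3/√172 = 11.5365, s₂/√n₂ = 187.8/√223 = 12.5760.
Unpooled SE of the difference: √(133.09083225 + 158.155776) = 17.0659.
Margin of error = t* · SE = 1.284 × 17.0659 = 21.9126.
x̄₁ − x̄₂ = 172 − 542 = -370.0000.
CI: -370.0000 ± 21.9126 = (-391.91, -348.09).

(-391.91, -348.09)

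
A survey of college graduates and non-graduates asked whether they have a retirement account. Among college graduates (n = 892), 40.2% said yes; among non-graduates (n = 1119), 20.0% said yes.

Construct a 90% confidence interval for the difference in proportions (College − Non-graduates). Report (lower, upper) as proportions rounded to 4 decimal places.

The two standard errors are √(0.4020×0.5980/892) = 0.01642 and √(0.2000×0.8000/1119) = 0.01196.
Because the samples are independent, SE_diff = √(0.01642² + 0.01196²) = 0.02031.
Using z* = 1.645 for 90%, ME = 1.645 × 0.02031 = 0.03341.
p̂₁ − p̂₂ = 0.2020; interval 0.2020 ± 0.03341 gives (0.1686, 0.2354).

(0.1686, 0.2354)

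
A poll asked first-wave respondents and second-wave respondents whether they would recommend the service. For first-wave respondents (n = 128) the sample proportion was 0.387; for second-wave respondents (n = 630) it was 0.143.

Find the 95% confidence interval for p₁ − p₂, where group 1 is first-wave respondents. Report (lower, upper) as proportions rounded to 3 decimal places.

(0.155, 0.333)

Each SE is √(p̂(1−p̂)/n): √(0.3870·0.6130/128) = 0.04305 and √(0.1430·0.8570/630) = 0.01395.
SE(p̂₁ − p̂₂) = √(SE₁² + SE₂²) = √(0.0018533025 + 0.0001946025) = 0.04525, since the two samples are independent.
At 95% confidence z* = 1.960; margin = 1.960 × 0.04525 = 0.08869.
The difference is 0.3870 − 0.1430 = 0.2440, so the interval is 0.2440 ± 0.08869 = (0.155, 0.333).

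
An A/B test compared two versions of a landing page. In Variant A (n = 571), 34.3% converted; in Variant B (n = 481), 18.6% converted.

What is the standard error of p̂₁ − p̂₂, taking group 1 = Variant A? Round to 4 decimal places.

0.0266

Each SE is √(p̂(1−p̂)/n): √(0.3430·0.6570/571) = 0.01987 and √(0.1860·0.8140/481) = 0.01774.
SE(p̂₁ − p̂₂) = √(SE₁² + SE₂²) = √(0.0003948169 + 0.0003147076) = 0.02664, since the two samples are independent.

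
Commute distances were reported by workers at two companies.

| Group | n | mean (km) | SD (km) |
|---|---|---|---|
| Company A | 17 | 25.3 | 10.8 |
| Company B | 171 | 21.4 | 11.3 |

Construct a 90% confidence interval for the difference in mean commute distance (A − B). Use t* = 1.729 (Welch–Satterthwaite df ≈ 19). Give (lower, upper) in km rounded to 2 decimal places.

(-0.87, 8.67)

Standard errors of each mean: 10.8/√17 = 2.6194 and 11.3/√171 = 0.8641.
SE(x̄₁ − x̄₂) = √(2.6194² + 0.8641²) = 2.7582 for independent samples with unequal variances.
With t* = 1.729, the margin is 1.729 × 2.7582 = 4.7689.
x̄₁ − x̄₂ = 25.3 − 21.4 = 3.9000; the interval is 3.9000 ± 4.7689 = (-0.87, 8.67).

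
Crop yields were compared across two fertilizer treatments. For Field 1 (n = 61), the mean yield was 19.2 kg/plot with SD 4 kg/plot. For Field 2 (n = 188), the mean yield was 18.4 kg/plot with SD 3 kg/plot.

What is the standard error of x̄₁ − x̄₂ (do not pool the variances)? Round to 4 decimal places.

0.5569

Standard errors of each mean: 4/√61 = 0.5121 and 3/√188 = 0.2188.
SE(x̄₁ − x̄₂) = √(0.5121² + 0.2188²) = 0.5569 for independent samples with unequal variances.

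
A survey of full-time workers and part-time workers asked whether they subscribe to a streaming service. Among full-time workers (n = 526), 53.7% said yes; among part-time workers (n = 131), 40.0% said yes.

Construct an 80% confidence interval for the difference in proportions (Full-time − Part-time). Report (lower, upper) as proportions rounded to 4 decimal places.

Each SE is √(p̂(1−p̂)/n): √(0.5370·0.4630/526) = 0.02174 and √(0.4000·0.6000/131) = 0.04280.
SE(p̂₁ − p̂₂) = √(SE₁² + SE₂²) = √(0.0004726276 + 0.00183184) = 0.04800, since the two samples are independent.
At 80% confidence z* = 1.282; margin = 1.282 × 0.04800 = 0.06154.
The difference is 0.5370 − 0.4000 = 0.1370, so the interval is 0.1370 ± 0.06154 = (0.0755, 0.1985).

(0.0755, 0.1985)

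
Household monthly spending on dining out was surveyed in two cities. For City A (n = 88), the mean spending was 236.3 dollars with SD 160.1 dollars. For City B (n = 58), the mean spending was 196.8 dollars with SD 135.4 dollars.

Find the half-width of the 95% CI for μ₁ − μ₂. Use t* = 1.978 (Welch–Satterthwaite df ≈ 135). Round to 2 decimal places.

48.75

Standard errors of each mean: 160.1/√88 = 17.0667 and 135.4/√58 = 17.7789.
SE(x̄₁ − x̄₂) = √(17.0667² + 17.7789²) = 24.6447 for independent samples with unequal variances.
With t* = 1.978, the margin is 1.978 × 24.6447 = 48.7472.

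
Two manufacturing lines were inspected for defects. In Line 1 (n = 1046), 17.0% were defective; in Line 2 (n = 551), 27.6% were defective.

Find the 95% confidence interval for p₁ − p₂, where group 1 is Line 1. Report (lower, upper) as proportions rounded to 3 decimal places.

The two standard errors are √(0.1700×0.8300/1046) = 0.01161 and √(0.2760×0.7240/551) = 0.01904.
Because the samples are independent, SE_diff = √(0.01161² + 0.01904²) = 0.02230.
Using z* = 1.960 for 95%, ME = 1.960 × 0.02230 = 0.04371.
p̂₁ − p̂₂ = -0.1060; interval -0.1060 ± 0.04371 gives (-0.150, -0.062).

(-0.150, -0.062)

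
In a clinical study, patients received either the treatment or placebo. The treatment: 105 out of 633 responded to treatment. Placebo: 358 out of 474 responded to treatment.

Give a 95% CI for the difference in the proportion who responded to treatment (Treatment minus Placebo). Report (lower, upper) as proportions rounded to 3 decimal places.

(-0.638, -0.541)

First, p̂₁ = 105/633 = 0.1659; p̂₂ = 358/474 = 0.7553.
The two standard errors are √(0.1659×0.8341/633) = 0.01479 and √(0.7553×0.2447/474) = 0.01975.
Because the samples are independent, SE_diff = √(0.01479² + 0.01975²) = 0.02467.
Using z* = 1.960 for 95%, ME = 1.960 × 0.02467 = 0.04835.
p̂₁ − p̂₂ = -0.5894; interval -0.5894 ± 0.04835 gives (-0.638, -0.541).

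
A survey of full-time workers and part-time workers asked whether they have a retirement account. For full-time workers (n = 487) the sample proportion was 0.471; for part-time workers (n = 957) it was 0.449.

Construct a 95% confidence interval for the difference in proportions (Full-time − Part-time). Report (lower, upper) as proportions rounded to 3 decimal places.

The two standard errors are √(0.4710×0.5290/487) = 0.02262 and √(0.4490×0.5510/957) = 0.01608.
Because the samples are independent, SE_diff = √(0.02262² + 0.01608²) = 0.02775.
Using z* = 1.960 for 95%, ME = 1.960 × 0.02775 = 0.05439.
p̂₁ − p̂₂ = 0.0220; interval 0.0220 ± 0.05439 gives (-0.032, 0.076).

(-0.032, 0.076)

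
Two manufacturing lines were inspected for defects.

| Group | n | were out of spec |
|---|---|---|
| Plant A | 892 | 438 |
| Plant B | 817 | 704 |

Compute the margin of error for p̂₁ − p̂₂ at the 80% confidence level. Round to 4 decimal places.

0.0265

First, p̂₁ = 438/892 = 0.4910; p̂₂ = 704/817 = 0.8617.
The two standard errors are √(0.4910×0.5090/892) = 0.01674 and √(0.8617×0.1383/817) = 0.01208.
Because the samples are independent, SE_diff = √(0.01674² + 0.01208²) = 0.02064.
Using z* = 1.282 for 80%, ME = 1.282 × 0.02064 = 0.02646.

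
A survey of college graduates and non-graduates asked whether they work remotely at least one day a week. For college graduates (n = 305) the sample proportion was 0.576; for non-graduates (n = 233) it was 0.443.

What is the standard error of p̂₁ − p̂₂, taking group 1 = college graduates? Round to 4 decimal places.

Each SE is √(p̂(1−p̂)/n): √(0.5760·0.4240/305) = 0.02830 and √(0.4430·0.5570/233) = 0.03254.
SE(p̂₁ − p̂₂) = √(SE₁² + SE₂²) = √(0.00080089 + 0.0010588516) = 0.04312, since the two samples are independent.

0.0431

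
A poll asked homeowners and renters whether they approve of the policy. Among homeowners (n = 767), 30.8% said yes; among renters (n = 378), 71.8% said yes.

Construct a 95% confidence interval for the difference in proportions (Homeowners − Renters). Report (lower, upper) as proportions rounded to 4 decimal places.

SE₁ = √(p̂₁(1−p̂₁)/n₁) = √(0.3080·0.6920/767) = 0.01667; SE₂ = √(0.7180·0.2820/378) = 0.02314.
Independent samples: SE of the difference = √(SE₁² + SE₂²) = √(0.0002778889 + 0.0005354596) = 0.02852.
z* for 95% confidence is 1.960, so the margin of error is 1.960 × 0.02852 = 0.05590.
Point estimate p̂₁ − p̂₂ = 0.3080 − 0.7180 = -0.4100.
-0.4100 ± 0.05590 → (-0.4659, -0.3541).

(-0.4659, -0.3541)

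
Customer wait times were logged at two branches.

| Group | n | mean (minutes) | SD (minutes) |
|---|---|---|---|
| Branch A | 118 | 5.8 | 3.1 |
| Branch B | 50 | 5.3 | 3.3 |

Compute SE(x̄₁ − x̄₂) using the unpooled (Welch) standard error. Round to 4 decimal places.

0.5470

Standard errors of each mean: 3.1/√118 = 0.2854 and 3.3/√50 = 0.4667.
SE(x̄₁ − x̄₂) = √(0.2854² + 0.4667²) = 0.5470 for independent samples with unequal variances.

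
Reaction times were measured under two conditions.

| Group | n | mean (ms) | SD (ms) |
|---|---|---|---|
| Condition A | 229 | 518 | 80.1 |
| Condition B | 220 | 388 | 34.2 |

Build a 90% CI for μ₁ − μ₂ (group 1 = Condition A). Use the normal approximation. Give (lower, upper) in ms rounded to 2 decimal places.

(120.50, 139.50)

Per-group SEs: s₁/√n₁ = 80.1/√229 = 5.2932, s₂/√n₂ = 34.2/√220 = 2.3058.
Unpooled SE of the difference: √(28.01796624 + 5.31671364) = 5.7736.
Margin of error = z* · SE = 1.645 × 5.7736 = 9.4976.
x̄₁ − x̄₂ = 518 − 388 = 130.0000.
CI: 130.0000 ± 9.4976 = (120.50, 139.50).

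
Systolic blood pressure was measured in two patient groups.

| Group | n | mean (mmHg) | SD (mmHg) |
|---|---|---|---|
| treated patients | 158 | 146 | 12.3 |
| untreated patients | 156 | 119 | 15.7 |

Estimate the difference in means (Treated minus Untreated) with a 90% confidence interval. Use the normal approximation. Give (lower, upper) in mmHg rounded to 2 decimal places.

Per-group SEs: s₁/√n₁ = 12.3/√158 = 0.9785, s₂/√n₂ = 15.7/√156 = 1.2570.
Unpooled SE of the difference: √(0.95746225 + 1.580049) = 1.5930.
Margin of error = z* · SE = 1.645 × 1.5930 = 2.6205.
x̄₁ − x̄₂ = 146 − 119 = 27.0000.
CI: 27.0000 ± 2.6205 = (24.38, 29.62).

(24.38, 29.62)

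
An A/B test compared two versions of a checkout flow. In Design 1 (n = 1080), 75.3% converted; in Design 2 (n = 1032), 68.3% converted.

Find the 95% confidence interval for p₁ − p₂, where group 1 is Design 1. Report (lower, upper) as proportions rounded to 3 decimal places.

(0.032, 0.108)

The two standard errors are √(0.7530×0.2470/1080) = 0.01312 and √(0.6830×0.3170/1032) = 0.01448.
Because the samples are independent, SE_diff = √(0.01312² + 0.01448²) = 0.01954.
Using z* = 1.960 for 95%, ME = 1.960 × 0.01954 = 0.03830.
p̂₁ − p̂₂ = 0.0700; interval 0.0700 ± 0.03830 gives (0.032, 0.108).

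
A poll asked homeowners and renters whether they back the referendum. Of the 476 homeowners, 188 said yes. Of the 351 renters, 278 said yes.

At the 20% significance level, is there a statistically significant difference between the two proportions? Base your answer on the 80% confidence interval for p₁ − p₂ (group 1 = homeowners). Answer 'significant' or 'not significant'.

significant

Sample proportions: 188/476 = 0.3950, 278/351 = 0.7920.
Each SE is √(p̂(1−p̂)/n): √(0.3950·0.6050/476) = 0.02241 and √(0.7920·0.2080/351) = 0.02166.
SE(p̂₁ − p̂₂) = √(SE₁² + SE₂²) = √(0.0005022081 + 0.0004691556) = 0.03117, since the two samples are independent.
At 80% confidence z* = 1.282; margin = 1.282 × 0.03117 = 0.03996.
The difference is 0.3950 − 0.7920 = -0.3970, so the interval is -0.3970 ± 0.03996 = (-0.43696, -0.35704).
The interval (-0.43696, -0.35704) does not contain 0, so the difference is significant.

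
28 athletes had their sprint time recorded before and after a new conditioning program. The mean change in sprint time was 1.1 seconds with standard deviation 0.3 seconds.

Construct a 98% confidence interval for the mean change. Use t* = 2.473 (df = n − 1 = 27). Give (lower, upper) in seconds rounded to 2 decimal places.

Paired design: SE = s_d/√n = 0.3/√28 = 0.0567.
t* = 2.473; margin of error = 2.473 × 0.0567 = 0.1402.
1.1 ± 0.1402 → (0.96, 1.24).

(0.96, 1.24)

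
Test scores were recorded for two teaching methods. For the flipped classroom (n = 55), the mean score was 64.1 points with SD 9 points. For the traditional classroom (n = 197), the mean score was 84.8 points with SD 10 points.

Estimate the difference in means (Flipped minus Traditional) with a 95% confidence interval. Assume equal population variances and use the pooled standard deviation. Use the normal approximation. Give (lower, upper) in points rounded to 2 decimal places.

Pooled variance s_p² = [54·9² + 196·10²] / (55+197−2) = 95.8960, so s_p = 9.7927.
SE_diff = s_p·√(1/n₁ + 1/n₂) = 9.7927·√(1/55 + 1/197) = 1.4934.
z* = 1.960; margin = 1.960 × 1.4934 = 2.9271.
Difference = 64.1 − 84.8 = -20.7000.
-20.7000 ± 2.9271 → (-23.63, -17.77).

(-23.63, -17.77)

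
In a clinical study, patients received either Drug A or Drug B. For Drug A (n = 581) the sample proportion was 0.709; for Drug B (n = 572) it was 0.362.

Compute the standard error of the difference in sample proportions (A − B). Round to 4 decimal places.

0.0275

The two standard errors are √(0.7090×0.2910/581) = 0.01884 and √(0.3620×0.6380/572) = 0.02009.
Because the samples are independent, SE_diff = √(0.01884² + 0.02009²) = 0.02754.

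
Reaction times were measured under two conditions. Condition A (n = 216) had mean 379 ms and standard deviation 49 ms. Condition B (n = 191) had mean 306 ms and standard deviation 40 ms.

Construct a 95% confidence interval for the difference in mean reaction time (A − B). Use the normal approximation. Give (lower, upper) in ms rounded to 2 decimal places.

Standard errors of each mean: 49/√216 = 3.3340 and 40/√191 = 2.8943.
SE(x̄₁ − x̄₂) = √(3.3340² + 2.8943²) = 4.4150 for independent samples with unequal variances.
With z* = 1.960, the margin is 1.960 × 4.4150 = 8.6534.
x̄₁ − x̄₂ = 379 − 306 = 73.0000; the interval is 73.0000 ± 8.6534 = (64.35, 81.65).

(64.35, 81.65)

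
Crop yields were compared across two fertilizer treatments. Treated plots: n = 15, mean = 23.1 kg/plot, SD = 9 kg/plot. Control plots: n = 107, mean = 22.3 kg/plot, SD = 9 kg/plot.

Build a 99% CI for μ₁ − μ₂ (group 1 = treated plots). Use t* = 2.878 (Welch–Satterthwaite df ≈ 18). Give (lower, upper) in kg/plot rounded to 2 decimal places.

Per-group SEs: s₁/√n₁ = 9/√15 = 2.3238, s₂/√n₂ = 9/√107 = 0.8701.
Unpooled SE of the difference: √(5.40004644 + 0.75707401) = 2.4814.
Margin of error = t* · SE = 2.878 × 2.4814 = 7.1415.
x̄₁ − x̄₂ = 23.1 − 22.3 = 0.8000.
CI: 0.8000 ± 7.1415 = (-6.34, 7.94).

(-6.34, 7.94)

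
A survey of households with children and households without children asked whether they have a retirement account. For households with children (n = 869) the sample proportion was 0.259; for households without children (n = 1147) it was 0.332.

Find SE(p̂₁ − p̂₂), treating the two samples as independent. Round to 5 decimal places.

0.02035

SE₁ = √(p̂₁(1−p̂₁)/n₁) = √(0.2590·0.7410/869) = 0.01486; SE₂ = √(0.3320·0.6680/1147) = 0.01391.
Independent samples: SE of the difference = √(SE₁² + SE₂²) = √(0.0002208196 + 0.0001934881) = 0.02035.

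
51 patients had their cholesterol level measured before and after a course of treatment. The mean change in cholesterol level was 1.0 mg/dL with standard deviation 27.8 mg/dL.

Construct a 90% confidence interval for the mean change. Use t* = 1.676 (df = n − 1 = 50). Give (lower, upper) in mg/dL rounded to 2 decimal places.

This is a matched-pairs design, so SE = s_d/√n = 27.8/√51 = 3.8928.
Margin = 1.676 × 3.8928 = 6.5243; the interval is 1.0 ± 6.5243 = (-5.52, 7.52).

(-5.52, 7.52)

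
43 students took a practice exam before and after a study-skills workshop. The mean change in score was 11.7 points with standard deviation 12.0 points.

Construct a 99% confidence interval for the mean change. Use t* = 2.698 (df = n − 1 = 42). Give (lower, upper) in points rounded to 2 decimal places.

Paired design: SE = s_d/√n = 12.0/√43 = 1.8300.
t* = 2.698; margin of error = 2.698 × 1.8300 = 4.9373.
11.7 ± 4.9373 → (6.76, 16.64).

(6.76, 16.64)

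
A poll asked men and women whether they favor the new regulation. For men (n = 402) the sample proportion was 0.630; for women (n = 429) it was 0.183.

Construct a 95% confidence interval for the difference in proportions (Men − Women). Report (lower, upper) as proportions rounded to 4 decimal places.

(0.3873, 0.5067)

The two standard errors are √(0.6300×0.3700/402) = 0.02408 and √(0.1830×0.8170/429) = 0.01867.
Because the samples are independent, SE_diff = √(0.02408² + 0.01867²) = 0.03047.
Using z* = 1.960 for 95%, ME = 1.960 × 0.03047 = 0.05972.
p̂₁ − p̂₂ = 0.4470; interval 0.4470 ± 0.05972 gives (0.3873, 0.5067).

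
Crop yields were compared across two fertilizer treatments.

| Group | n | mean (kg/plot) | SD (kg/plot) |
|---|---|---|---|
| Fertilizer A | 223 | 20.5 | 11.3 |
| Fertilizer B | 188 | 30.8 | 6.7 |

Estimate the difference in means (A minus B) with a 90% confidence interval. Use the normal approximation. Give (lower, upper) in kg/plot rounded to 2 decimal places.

(-11.78, -8.82)

SE₁ = s₁/√n₁ = 11.3/√223 = 0.7567; SE₂ = 6.7/√188 = 0.4886.
Independent samples, unequal variances: SE_diff = √(SE₁² + SE₂²) = √(0.57259489 + 0.23872996) = 0.9007.
z* = 1.645, so margin of error = 1.645 × 0.9007 = 1.4817.
Difference in means = 20.5 − 30.8 = -10.3000.
-10.3000 ± 1.4817 → (-11.78, -8.82).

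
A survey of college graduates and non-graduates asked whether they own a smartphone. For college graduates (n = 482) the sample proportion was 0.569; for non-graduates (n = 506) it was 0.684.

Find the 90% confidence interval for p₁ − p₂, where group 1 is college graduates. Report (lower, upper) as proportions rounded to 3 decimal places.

(-0.165, -0.065)

The two standard errors are √(0.5690×0.4310/482) = 0.02256 and √(0.6840×0.3160/506) = 0.02067.
Because the samples are independent, SE_diff = √(0.02256² + 0.02067²) = 0.03060.
Using z* = 1.645 for 90%, ME = 1.645 × 0.03060 = 0.05034.
p̂₁ − p̂₂ = -0.1150; interval -0.1150 ± 0.05034 gives (-0.165, -0.065).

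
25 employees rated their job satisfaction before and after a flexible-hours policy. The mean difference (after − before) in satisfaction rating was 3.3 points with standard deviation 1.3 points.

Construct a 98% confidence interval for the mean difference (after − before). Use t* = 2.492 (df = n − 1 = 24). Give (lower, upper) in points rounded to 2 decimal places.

Paired design: SE = s_d/√n = 1.3/√25 = 0.2600.
t* = 2.492; margin of error = 2.492 × 0.2600 = 0.6479.
3.3 ± 0.6479 → (2.65, 3.95).

(2.65, 3.95)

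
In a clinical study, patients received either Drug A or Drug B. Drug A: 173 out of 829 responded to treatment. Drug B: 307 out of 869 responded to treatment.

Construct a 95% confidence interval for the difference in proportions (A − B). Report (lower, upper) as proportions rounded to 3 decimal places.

First, p̂₁ = 173/829 = 0.2087; p̂₂ = 307/869 = 0.3533.
The two standard errors are √(0.2087×0.7913/829) = 0.01411 and √(0.3533×0.6467/869) = 0.01621.
Because the samples are independent, SE_diff = √(0.01411² + 0.01621²) = 0.02149.
Using z* = 1.960 for 95%, ME = 1.960 × 0.02149 = 0.04212.
p̂₁ − p̂₂ = -0.1446; interval -0.1446 ± 0.04212 gives (-0.187, -0.102).

(-0.187, -0.102)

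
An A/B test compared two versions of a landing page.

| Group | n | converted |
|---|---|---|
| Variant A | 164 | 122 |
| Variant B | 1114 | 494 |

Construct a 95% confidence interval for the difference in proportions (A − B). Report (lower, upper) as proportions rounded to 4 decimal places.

First, p̂₁ = 122/164 = 0.7439; p̂₂ = 494/1114 = 0.4434.
The two standard errors are √(0.7439×0.2561/164) = 0.03408 and √(0.4434×0.5566/1114) = 0.01488.
Because the samples are independent, SE_diff = √(0.03408² + 0.01488²) = 0.03719.
Using z* = 1.960 for 95%, ME = 1.960 × 0.03719 = 0.07289.
p̂₁ − p̂₂ = 0.3005; interval 0.3005 ± 0.07289 gives (0.2276, 0.3734).

(0.2276, 0.3734)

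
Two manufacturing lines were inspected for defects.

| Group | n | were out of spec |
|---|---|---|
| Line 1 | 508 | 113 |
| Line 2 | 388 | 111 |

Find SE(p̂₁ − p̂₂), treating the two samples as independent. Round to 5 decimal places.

0.02944

p̂₁ = 113/508 = 0.2224 and p̂₂ = 111/388 = 0.2861.
SE₁ = √(p̂₁(1−p̂₁)/n₁) = √(0.2224·0.7776/508) = 0.01845; SE₂ = √(0.2861·0.7139/388) = 0.02294.
Independent samples: SE of the difference = √(SE₁² + SE₂²) = √(0.0003404025 + 0.0005262436) = 0.02944.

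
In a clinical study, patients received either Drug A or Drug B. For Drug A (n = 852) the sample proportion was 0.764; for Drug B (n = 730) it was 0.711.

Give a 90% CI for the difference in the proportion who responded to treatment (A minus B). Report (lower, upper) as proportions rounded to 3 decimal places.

SE₁ = √(p̂₁(1−p̂₁)/n₁) = √(0.7640·0.2360/852) = 0.01455; SE₂ = √(0.7110·0.2890/730) = 0.01678.
Independent samples: SE of the difference = √(SE₁² + SE₂²) = √(0.0002117025 + 0.0002815684) = 0.02221.
z* for 90% confidence is 1.645, so the margin of error is 1.645 × 0.02221 = 0.03654.
Point estimate p̂₁ − p̂₂ = 0.7640 − 0.7110 = 0.0530.
0.0530 ± 0.03654 → (0.016, 0.090).

(0.016, 0.090)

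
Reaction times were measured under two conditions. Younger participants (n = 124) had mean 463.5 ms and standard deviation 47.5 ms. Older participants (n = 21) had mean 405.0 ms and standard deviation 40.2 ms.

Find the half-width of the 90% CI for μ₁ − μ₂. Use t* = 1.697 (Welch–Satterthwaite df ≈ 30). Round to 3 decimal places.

Standard errors of each mean: 47.5/√124 = 4.2656 and 40.2/√21 = 8.7724.
SE(x̄₁ − x̄₂) = √(4.2656² + 8.7724²) = 9.7545 for independent samples with unequal variances.
With t* = 1.697, the margin is 1.697 × 9.7545 = 16.5534.

16.553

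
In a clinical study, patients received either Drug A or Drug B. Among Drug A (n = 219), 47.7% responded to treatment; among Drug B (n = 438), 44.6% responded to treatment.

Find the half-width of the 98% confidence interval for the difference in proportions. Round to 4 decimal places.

0.0960

The two standard errors are √(0.4770×0.5230/219) = 0.03375 and √(0.4460×0.5540/438) = 0.02375.
Because the samples are independent, SE_diff = √(0.03375² + 0.02375²) = 0.04127.
Using z* = 2.326 for 98%, ME = 2.326 × 0.04127 = 0.09599.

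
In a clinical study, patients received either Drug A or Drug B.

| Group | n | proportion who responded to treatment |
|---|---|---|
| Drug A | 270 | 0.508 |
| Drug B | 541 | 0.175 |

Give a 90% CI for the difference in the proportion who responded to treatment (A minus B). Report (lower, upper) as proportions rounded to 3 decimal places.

(0.276, 0.390)

SE₁ = √(p̂₁(1−p̂₁)/n₁) = √(0.5080·0.4920/270) = 0.03043; SE₂ = √(0.1750·0.8250/541) = 0.01634.
Independent samples: SE of the difference = √(SE₁² + SE₂²) = √(0.0009259849 + 0.0002669956) = 0.03454.
z* for 90% confidence is 1.645, so the margin of error is 1.645 × 0.03454 = 0.05682.
Point estimate p̂₁ − p̂₂ = 0.5080 − 0.1750 = 0.3330.
0.3330 ± 0.05682 → (0.276, 0.390).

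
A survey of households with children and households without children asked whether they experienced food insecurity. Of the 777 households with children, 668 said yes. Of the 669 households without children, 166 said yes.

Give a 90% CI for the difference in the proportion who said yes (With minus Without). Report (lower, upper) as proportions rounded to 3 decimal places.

(0.577, 0.646)

Sample proportions: 668/777 = 0.8597, 166/669 = 0.2481.
Each SE is √(p̂(1−p̂)/n): √(0.8597·0.1403/777) = 0.01246 and √(0.2481·0.7519/669) = 0.01670.
SE(p̂₁ − p̂₂) = √(SE₁² + SE₂²) = √(0.0001552516 + 0.00027889) = 0.02084, since the two samples are independent.
At 90% confidence z* = 1.645; margin = 1.645 × 0.02084 = 0.03428.
The difference is 0.8597 − 0.2481 = 0.6116, so the interval is 0.6116 ± 0.03428 = (0.577, 0.646).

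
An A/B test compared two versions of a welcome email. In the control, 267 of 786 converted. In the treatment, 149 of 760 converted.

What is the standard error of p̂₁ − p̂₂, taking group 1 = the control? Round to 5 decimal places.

First, p̂₁ = 267/786 = 0.3397; p̂₂ = 149/760 = 0.1961.
The two standard errors are √(0.3397×0.6603/786) = 0.01689 and √(0.1961×0.8039/760) = 0.01440.
Because the samples are independent, SE_diff = √(0.01689² + 0.01440²) = 0.02220.

0.02220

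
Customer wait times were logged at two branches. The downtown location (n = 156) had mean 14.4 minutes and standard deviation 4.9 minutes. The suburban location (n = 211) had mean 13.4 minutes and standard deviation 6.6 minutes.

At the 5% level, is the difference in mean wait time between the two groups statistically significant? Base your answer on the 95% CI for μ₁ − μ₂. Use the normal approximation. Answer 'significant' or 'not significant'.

SE₁ = s₁/√n₁ = 4.9/√156 = 0.3923; SE₂ = 6.6/√211 = 0.4544.
Independent samples, unequal variances: SE_diff = √(SE₁² + SE₂²) = √(0.15389929 + 0.20647936) = 0.6003.
z* = 1.960, so margin of error = 1.960 × 0.6003 = 1.1766.
Difference in means = 14.4 − 13.4 = 1.0000.
1.0000 ± 1.1766 → (-0.1766, 2.1766).
The interval (-0.1766, 2.1766) contains 0, so the difference is not significant.

not significant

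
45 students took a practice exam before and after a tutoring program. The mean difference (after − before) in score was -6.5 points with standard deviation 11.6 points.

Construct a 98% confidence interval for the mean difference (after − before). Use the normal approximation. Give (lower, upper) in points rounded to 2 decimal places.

Paired design: SE = s_d/√n = 11.6/√45 = 1.7292.
z* = 2.326; margin of error = 2.326 × 1.7292 = 4.0221.
-6.5 ± 4.0221 → (-10.52, -2.48).

(-10.52, -2.48)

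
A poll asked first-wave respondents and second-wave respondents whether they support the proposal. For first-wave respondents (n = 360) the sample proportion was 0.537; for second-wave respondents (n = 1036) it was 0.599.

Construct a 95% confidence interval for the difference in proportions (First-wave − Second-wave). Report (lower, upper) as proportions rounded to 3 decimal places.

(-0.122, -0.002)

Each SE is √(p̂(1−p̂)/n): √(0.5370·0.4630/360) = 0.02628 and √(0.5990·0.4010/1036) = 0.01523.
SE(p̂₁ − p̂₂) = √(SE₁² + SE₂²) = √(0.0006906384 + 0.0002319529) = 0.03037, since the two samples are independent.
At 95% confidence z* = 1.960; margin = 1.960 × 0.03037 = 0.05953.
The difference is 0.5370 − 0.5990 = -0.0620, so the interval is -0.0620 ± 0.05953 = (-0.122, -0.002).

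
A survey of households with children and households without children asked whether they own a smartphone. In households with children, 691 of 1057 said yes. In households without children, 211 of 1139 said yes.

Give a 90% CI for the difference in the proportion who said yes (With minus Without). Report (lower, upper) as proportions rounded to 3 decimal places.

(0.438, 0.499)

Sample proportions: 691/1057 = 0.6537, 211/1139 = 0.1853.
Each SE is √(p̂(1−p̂)/n): √(0.6537·0.3463/1057) = 0.01463 and √(0.1853·0.8147/1139) = 0.01151.
SE(p̂₁ − p̂₂) = √(SE₁² + SE₂²) = √(0.0002140369 + 0.0001324801) = 0.01861, since the two samples are independent.
At 90% confidence z* = 1.645; margin = 1.645 × 0.01861 = 0.03061.
The difference is 0.6537 − 0.1853 = 0.4684, so the interval is 0.4684 ± 0.03061 = (0.438, 0.499).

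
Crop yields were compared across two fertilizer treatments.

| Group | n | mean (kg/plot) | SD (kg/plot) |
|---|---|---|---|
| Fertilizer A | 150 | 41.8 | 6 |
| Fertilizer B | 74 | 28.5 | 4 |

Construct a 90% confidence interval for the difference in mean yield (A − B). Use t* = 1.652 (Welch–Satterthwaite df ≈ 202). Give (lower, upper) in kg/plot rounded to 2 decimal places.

Per-group SEs: s₁/√n₁ = 6/√150 = 0.4899, s₂/√n₂ = 4/√74 = 0.4650.
Unpooled SE of the difference: √(0.24000201 + 0.216225) = 0.6754.
Margin of error = t* · SE = 1.652 × 0.6754 = 1.1158.
x̄₁ − x̄₂ = 41.8 − 28.5 = 13.3000.
CI: 13.3000 ± 1.1158 = (12.18, 14.42).

(12.18, 14.42)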